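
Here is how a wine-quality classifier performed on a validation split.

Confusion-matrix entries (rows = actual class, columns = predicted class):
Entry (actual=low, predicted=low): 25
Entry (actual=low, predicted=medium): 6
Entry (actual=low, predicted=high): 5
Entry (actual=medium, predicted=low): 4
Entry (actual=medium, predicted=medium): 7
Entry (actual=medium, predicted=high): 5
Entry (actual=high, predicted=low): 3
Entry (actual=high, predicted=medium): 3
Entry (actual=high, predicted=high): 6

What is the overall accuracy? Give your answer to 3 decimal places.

Accuracy = trace / total = (25+7+6=38) / 64 = 38/64 = 0.594

0.594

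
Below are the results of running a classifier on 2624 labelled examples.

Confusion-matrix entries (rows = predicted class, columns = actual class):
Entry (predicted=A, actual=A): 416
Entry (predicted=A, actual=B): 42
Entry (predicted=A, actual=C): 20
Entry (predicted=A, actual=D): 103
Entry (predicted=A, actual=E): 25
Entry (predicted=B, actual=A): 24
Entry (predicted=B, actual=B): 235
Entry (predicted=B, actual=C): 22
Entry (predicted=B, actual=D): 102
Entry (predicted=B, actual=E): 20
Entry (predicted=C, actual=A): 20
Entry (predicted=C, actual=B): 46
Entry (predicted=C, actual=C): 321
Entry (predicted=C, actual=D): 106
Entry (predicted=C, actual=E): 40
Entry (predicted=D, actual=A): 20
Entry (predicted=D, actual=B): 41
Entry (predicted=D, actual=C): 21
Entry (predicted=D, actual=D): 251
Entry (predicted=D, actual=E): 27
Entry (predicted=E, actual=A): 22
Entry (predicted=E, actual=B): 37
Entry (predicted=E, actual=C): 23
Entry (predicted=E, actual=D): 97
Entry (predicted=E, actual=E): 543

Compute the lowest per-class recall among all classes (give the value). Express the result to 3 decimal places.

0.381

Per-class recall (TP/(TP+FN)):
  A: TP=416, FN=24+20+20+22=86 → 416/502 = 0.8287
  B: TP=235, FN=42+46+41+37=166 → 235/401 = 0.5860
  C: TP=321, FN=20+22+21+23=86 → 321/407 = 0.7887
  D: TP=251, FN=103+102+106+97=408 → 251/659 = 0.3809
  E: TP=543, FN=25+20+40+27=112 → 543/655 = 0.8290
Lowest is class 'D' with recall = 0.381.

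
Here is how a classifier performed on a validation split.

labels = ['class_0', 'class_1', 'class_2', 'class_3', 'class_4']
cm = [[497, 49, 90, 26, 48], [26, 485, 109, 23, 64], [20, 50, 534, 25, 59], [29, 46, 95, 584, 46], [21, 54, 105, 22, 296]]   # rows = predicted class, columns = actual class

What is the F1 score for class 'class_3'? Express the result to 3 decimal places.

0.789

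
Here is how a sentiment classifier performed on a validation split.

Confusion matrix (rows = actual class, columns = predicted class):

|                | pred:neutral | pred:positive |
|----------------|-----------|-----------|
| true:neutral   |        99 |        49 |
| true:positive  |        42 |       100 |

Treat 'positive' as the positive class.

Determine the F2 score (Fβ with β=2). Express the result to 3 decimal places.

Fβ = (1+β²)·TP / ((1+β²)·TP + β²·FN + FP), with β²=4
= 5·100 / (5·100 + 4·42 + 49) = 0.697

0.697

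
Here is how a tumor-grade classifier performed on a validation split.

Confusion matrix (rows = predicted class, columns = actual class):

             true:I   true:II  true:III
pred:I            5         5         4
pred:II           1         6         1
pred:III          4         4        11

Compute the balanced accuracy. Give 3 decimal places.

0.529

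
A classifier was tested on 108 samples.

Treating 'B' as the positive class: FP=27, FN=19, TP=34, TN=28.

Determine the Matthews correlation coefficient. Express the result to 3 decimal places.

MCC = (TP·TN − FP·FN) / √((TP+FP)(TP+FN)(TN+FP)(TN+FN))
Numerator = 34·28 − 27·19 = 439
Denominator = √(61·53·55·47) = √8357305 = 2890.9004
MCC = 439 / 2890.9004 = 0.152

0.152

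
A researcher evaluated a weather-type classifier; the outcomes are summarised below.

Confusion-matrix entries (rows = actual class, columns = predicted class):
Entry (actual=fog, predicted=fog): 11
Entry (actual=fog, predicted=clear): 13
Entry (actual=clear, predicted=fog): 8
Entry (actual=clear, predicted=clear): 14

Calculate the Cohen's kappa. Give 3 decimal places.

Observed agreement pₒ = trace/N = 25/46 = 0.5435
Expected agreement pₑ = Σ (rowᵢ·colᵢ)/N² = (24·19 + 22·27)/46² = 0.4962
κ = (pₒ − pₑ)/(1 − pₑ) = (0.5435 − 0.4962)/(1 − 0.4962) = 0.094

0.094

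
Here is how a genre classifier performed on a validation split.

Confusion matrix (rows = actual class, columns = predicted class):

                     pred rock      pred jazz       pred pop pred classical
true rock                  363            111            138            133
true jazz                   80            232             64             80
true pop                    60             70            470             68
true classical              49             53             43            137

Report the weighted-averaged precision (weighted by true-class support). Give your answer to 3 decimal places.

Per-class precision (TP/(TP+FP)):
  rock: TP=363, FP=80+60+49=189 → 363/552 = 0.6576
  jazz: TP=232, FP=111+70+53=234 → 232/466 = 0.4979
  pop: TP=470, FP=138+64+43=245 → 470/715 = 0.6573
  classical: TP=137, FP=133+80+68=281 → 137/418 = 0.3278
Weighted-precision = Σ (supportᵢ/N)·precisionᵢ with N=2151: (745/2151)·0.6576 + (456/2151)·0.4979 + (668/2151)·0.6573 + (282/2151)·0.3278 = 0.580

0.580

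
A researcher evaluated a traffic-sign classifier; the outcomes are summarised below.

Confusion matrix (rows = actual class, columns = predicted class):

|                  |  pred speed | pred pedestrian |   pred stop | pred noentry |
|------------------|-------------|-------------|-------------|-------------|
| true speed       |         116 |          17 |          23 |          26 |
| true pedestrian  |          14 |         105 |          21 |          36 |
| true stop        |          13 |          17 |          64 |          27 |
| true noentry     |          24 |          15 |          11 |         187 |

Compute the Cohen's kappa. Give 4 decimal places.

Observed agreement pₒ = trace/N = 472/716 = 0.65922
Expected agreement pₑ = Σ (rowᵢ·colᵢ)/N² = (182·167 + 176·154 + 121·119 + 237·276)/716² = 0.26784
κ = (pₒ − pₑ)/(1 − pₑ) = (0.65922 − 0.26784)/(1 − 0.26784) = 0.5346

0.5346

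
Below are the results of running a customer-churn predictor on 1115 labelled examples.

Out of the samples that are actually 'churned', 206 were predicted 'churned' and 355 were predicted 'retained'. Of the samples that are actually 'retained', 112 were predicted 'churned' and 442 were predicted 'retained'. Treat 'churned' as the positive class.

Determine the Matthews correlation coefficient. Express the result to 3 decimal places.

0.183

MCC = (TP·TN − FP·FN) / √((TP+FP)(TP+FN)(TN+FP)(TN+FN))
Numerator = 206·442 − 112·355 = 51292
Denominator = √(318·561·554·797) = √78769496124 = 280659.0389
MCC = 51292 / 280659.0389 = 0.183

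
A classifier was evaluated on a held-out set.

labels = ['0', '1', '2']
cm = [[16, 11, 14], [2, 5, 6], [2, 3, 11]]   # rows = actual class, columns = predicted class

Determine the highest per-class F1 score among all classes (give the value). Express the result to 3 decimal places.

Per-class F1 score (2·TP/(2·TP+FP+FN)):
  0: TP=16, FP=2+2=4, FN=11+14=25 → 32/61 = 0.5246
  1: TP=5, FP=11+3=14, FN=2+6=8 → 10/32 = 0.3125
  2: TP=11, FP=14+6=20, FN=2+3=5 → 22/47 = 0.4681
Highest is class '0' with F1 score = 0.525.

0.525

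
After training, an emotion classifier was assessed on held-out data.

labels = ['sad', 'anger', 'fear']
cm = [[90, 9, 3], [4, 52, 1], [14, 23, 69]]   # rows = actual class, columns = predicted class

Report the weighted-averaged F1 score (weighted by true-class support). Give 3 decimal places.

Per-class F1 score (2·TP/(2·TP+FP+FN)):
  sad: TP=90, FP=4+14=18, FN=9+3=12 → 180/210 = 0.8571
  anger: TP=52, FP=9+23=32, FN=4+1=5 → 104/141 = 0.7376
  fear: TP=69, FP=3+1=4, FN=14+23=37 → 138/179 = 0.7709
Weighted-F1 score = Σ (supportᵢ/N)·F1 scoreᵢ with N=265: (102/265)·0.8571 + (57/265)·0.7376 + (106/265)·0.7709 = 0.797

0.797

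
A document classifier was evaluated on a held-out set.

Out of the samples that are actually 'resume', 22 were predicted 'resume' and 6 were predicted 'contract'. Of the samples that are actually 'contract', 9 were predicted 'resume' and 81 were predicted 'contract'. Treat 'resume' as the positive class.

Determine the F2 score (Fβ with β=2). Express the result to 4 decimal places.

0.7692

Fβ = (1+β²)·TP / ((1+β²)·TP + β²·FN + FP), with β²=4
= 5·22 / (5·22 + 4·6 + 9) = 0.7692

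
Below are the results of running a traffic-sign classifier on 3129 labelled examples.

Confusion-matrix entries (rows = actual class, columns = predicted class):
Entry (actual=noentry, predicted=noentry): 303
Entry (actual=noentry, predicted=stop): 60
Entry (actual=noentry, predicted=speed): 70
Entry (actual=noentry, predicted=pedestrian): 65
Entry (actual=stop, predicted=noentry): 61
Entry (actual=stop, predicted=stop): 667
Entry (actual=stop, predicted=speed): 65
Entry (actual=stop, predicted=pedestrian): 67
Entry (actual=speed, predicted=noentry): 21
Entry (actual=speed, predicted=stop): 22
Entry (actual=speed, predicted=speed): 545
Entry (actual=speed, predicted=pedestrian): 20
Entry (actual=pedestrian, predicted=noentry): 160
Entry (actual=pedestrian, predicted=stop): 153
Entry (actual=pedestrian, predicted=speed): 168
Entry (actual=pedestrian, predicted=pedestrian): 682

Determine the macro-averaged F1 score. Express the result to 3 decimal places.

Per-class F1 score (2·TP/(2·TP+FP+FN)):
  noentry: TP=303, FP=61+21+160=242, FN=60+70+65=195 → 606/1043 = 0.5810
  stop: TP=667, FP=60+22+153=235, FN=61+65+67=193 → 1334/1762 = 0.7571
  speed: TP=545, FP=70+65+168=303, FN=21+22+20=63 → 1090/1456 = 0.7486
  pedestrian: TP=682, FP=65+67+20=152, FN=160+153+168=481 → 1364/1997 = 0.6830
Macro-F1 score = mean = (0.5810 + 0.7571 + 0.7486 + 0.6830) / 4 = 0.692

0.692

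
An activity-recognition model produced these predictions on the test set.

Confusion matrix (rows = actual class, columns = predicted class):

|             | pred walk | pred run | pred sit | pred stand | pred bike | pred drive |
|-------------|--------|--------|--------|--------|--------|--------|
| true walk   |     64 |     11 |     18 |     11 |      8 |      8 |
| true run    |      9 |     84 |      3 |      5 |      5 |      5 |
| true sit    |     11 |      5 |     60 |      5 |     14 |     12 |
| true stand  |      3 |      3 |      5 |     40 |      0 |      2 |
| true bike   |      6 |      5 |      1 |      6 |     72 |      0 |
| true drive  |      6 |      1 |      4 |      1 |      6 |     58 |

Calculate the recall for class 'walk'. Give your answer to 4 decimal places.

0.5333

Take TP from the diagonal, FP from the rest of the 'walk' prediction marginal, FN from the rest of the 'walk' actual marginal.
recall = TP/(TP+FN).
walk: TP=64, FN=11+18+11+8+8=56 → 64/120 = 0.53333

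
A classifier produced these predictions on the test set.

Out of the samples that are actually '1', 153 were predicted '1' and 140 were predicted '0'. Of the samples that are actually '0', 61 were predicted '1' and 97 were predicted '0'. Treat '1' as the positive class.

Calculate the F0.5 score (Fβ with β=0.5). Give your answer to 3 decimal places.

Fβ = (1+β²)·TP / ((1+β²)·TP + β²·FN + FP), with β²=1/4
= 1.25·153 / (1.25·153 + 0.25·140 + 61) = 0.666

0.666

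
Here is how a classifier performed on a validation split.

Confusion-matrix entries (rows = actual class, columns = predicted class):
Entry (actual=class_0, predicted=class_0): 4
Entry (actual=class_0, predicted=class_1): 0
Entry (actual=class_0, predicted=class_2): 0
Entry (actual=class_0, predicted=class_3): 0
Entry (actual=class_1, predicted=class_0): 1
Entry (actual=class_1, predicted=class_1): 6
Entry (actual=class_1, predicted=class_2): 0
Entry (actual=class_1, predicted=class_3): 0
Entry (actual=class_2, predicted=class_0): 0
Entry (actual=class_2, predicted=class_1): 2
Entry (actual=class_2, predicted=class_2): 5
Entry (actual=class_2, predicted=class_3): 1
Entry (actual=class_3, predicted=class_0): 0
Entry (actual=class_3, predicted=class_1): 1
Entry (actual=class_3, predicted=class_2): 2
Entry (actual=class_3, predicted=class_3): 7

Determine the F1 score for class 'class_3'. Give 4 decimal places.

Treat 'class_3' as positive and all other classes as negative.
F1 score = 2·TP/(2·TP+FP+FN).
class_3: TP=7, FP=0+0+1=1, FN=0+1+2=3 → 14/18 = 0.77778

0.7778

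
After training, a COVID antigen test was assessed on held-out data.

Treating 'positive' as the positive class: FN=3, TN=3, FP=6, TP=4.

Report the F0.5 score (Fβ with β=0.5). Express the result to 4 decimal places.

Fβ = (1+β²)·TP / ((1+β²)·TP + β²·FN + FP), with β²=1/4
= 1.25·4 / (1.25·4 + 0.25·3 + 6) = 0.4255

0.4255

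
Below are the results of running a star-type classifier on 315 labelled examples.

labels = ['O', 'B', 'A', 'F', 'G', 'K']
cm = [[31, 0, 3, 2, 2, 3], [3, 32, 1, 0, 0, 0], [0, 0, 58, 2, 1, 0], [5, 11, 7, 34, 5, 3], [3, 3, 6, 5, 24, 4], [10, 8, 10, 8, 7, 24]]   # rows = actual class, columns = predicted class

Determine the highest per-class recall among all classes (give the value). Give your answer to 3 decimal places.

0.951

Per-class recall (TP/(TP+FN)):
  O: TP=31, FN=0+3+2+2+3=10 → 31/41 = 0.7561
  B: TP=32, FN=3+1+0+0+0=4 → 32/36 = 0.8889
  A: TP=58, FN=0+0+2+1+0=3 → 58/61 = 0.9508
  F: TP=34, FN=5+11+7+5+3=31 → 34/65 = 0.5231
  G: TP=24, FN=3+3+6+5+4=21 → 24/45 = 0.5333
  K: TP=24, FN=10+8+10+8+7=43 → 24/67 = 0.3582
Highest is class 'A' with recall = 0.951.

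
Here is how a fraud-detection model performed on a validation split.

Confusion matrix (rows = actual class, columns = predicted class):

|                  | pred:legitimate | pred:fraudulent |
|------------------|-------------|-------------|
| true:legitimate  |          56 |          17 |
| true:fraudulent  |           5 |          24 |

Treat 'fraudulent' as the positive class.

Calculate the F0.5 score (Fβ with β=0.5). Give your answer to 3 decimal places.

Fβ = (1+β²)·TP / ((1+β²)·TP + β²·FN + FP), with β²=1/4
= 1.25·24 / (1.25·24 + 0.25·5 + 17) = 0.622

0.622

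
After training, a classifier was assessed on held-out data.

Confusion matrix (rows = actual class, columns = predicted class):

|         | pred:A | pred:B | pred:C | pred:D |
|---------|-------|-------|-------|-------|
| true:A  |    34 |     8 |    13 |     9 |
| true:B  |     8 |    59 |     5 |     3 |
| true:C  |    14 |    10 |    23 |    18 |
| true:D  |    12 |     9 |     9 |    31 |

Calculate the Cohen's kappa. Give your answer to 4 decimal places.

0.4038

Observed agreement pₒ = trace/N = 147/265 = 0.55472
Expected agreement pₑ = Σ (rowᵢ·colᵢ)/N² = (64·68 + 75·86 + 65·50 + 61·61)/265² = 0.25309
κ = (pₒ − pₑ)/(1 − pₑ) = (0.55472 − 0.25309)/(1 − 0.25309) = 0.4038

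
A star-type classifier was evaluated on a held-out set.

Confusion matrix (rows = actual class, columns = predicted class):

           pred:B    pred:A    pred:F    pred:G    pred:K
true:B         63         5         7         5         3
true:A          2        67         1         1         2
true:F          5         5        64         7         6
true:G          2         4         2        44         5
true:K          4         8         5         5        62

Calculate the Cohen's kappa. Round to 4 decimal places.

Observed agreement pₒ = trace/N = 300/384 = 0.78125
Expected agreement pₑ = Σ (rowᵢ·colᵢ)/N² = (83·76 + 73·89 + 87·79 + 57·62 + 84·78)/384² = 0.20185
κ = (pₒ − pₑ)/(1 − pₑ) = (0.78125 − 0.20185)/(1 − 0.20185) = 0.7259

0.7259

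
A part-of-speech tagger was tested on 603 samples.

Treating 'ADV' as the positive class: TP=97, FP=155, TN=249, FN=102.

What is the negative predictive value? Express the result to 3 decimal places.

0.709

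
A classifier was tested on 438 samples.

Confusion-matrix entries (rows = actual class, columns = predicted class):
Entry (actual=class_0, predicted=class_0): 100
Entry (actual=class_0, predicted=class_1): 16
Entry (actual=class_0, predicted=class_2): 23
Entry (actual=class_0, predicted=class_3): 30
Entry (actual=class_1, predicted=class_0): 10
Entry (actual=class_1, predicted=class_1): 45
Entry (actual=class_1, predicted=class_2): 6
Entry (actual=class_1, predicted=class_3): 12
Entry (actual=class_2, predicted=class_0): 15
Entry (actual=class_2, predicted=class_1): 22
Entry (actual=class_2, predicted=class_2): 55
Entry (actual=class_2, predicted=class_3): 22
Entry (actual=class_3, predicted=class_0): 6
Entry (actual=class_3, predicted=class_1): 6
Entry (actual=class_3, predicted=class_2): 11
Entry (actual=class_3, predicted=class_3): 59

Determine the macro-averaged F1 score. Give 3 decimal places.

Per-class F1 score (2·TP/(2·TP+FP+FN)):
  class_0: TP=100, FP=10+15+6=31, FN=16+23+30=69 → 200/300 = 0.6667
  class_1: TP=45, FP=16+22+6=44, FN=10+6+12=28 → 90/162 = 0.5556
  class_2: TP=55, FP=23+6+11=40, FN=15+22+22=59 → 110/209 = 0.5263
  class_3: TP=59, FP=30+12+22=64, FN=6+6+11=23 → 118/205 = 0.5756
Macro-F1 score = mean = (0.6667 + 0.5556 + 0.5263 + 0.5756) / 4 = 0.581

0.581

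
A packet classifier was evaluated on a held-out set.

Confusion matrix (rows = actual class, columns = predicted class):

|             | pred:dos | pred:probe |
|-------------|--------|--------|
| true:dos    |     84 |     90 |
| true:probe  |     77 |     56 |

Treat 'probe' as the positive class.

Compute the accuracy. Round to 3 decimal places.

0.456

Accuracy = (TP+TN)/N = (56+84)/307 = 0.456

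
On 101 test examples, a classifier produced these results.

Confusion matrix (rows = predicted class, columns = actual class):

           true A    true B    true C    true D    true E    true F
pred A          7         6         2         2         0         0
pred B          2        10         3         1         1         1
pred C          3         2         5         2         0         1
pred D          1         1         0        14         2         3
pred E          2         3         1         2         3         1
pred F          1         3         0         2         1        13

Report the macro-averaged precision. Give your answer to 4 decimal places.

0.4864

Per-class precision (TP/(TP+FP)):
  A: TP=7, FP=6+2+2+0+0=10 → 7/17 = 0.41176
  B: TP=10, FP=2+3+1+1+1=8 → 10/18 = 0.55556
  C: TP=5, FP=3+2+2+0+1=8 → 5/13 = 0.38462
  D: TP=14, FP=1+1+0+2+3=7 → 14/21 = 0.66667
  E: TP=3, FP=2+3+1+2+1=9 → 3/12 = 0.25000
  F: TP=13, FP=1+3+0+2+1=7 → 13/20 = 0.65000
Macro-precision = mean = (0.41176 + 0.55556 + 0.38462 + 0.66667 + 0.25000 + 0.65000) / 6 = 0.4864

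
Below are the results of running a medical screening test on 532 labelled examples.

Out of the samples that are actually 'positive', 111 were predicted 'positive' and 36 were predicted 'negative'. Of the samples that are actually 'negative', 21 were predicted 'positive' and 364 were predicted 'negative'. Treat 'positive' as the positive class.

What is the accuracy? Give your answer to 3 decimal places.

0.893

Accuracy = (TP+TN)/N = (111+364)/532 = 0.893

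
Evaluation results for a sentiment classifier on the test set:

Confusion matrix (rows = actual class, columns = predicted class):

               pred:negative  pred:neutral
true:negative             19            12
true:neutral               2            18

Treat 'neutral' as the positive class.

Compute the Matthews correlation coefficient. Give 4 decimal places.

MCC = (TP·TN − FP·FN) / √((TP+FP)(TP+FN)(TN+FP)(TN+FN))
Numerator = 18·19 − 12·2 = 318
Denominator = √(30·20·31·21) = √390600 = 624.9800
MCC = 318 / 624.9800 = 0.5088

0.5088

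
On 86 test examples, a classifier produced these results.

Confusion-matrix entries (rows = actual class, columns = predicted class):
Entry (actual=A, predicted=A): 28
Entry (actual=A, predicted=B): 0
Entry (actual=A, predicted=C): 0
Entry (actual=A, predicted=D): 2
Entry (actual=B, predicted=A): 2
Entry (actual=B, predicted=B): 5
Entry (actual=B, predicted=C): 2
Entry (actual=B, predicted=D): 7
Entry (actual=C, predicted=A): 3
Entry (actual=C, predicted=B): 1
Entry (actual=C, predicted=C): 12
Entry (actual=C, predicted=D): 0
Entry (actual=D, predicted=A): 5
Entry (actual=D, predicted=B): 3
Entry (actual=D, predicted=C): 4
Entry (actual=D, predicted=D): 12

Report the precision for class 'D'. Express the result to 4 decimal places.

0.5714

Take TP from the diagonal, FP from the rest of the 'D' prediction marginal, FN from the rest of the 'D' actual marginal.
precision = TP/(TP+FP).
D: TP=12, FP=2+7+0=9 → 12/21 = 0.57143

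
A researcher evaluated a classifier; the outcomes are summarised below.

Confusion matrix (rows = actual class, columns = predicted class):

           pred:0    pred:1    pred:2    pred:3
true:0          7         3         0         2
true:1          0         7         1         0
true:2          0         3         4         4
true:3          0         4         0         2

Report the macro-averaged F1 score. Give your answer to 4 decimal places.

Per-class F1 score (2·TP/(2·TP+FP+FN)):
  0: TP=7, FP=0+0+0=0, FN=3+0+2=5 → 14/19 = 0.73684
  1: TP=7, FP=3+3+4=10, FN=0+1+0=1 → 14/25 = 0.56000
  2: TP=4, FP=0+1+0=1, FN=0+3+4=7 → 8/16 = 0.50000
  3: TP=2, FP=2+0+4=6, FN=0+4+0=4 → 4/14 = 0.28571
Macro-F1 score = mean = (0.73684 + 0.56000 + 0.50000 + 0.28571) / 4 = 0.5206

0.5206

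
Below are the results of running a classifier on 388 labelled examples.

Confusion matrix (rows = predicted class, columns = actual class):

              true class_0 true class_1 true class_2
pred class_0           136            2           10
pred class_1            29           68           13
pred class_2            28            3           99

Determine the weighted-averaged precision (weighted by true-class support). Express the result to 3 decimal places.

0.813

Per-class precision (TP/(TP+FP)):
  class_0: TP=136, FP=2+10=12 → 136/148 = 0.9189
  class_1: TP=68, FP=29+13=42 → 68/110 = 0.6182
  class_2: TP=99, FP=28+3=31 → 99/130 = 0.7615
Weighted-precision = Σ (supportᵢ/N)·precisionᵢ with N=388: (193/388)·0.9189 + (73/388)·0.6182 + (122/388)·0.7615 = 0.813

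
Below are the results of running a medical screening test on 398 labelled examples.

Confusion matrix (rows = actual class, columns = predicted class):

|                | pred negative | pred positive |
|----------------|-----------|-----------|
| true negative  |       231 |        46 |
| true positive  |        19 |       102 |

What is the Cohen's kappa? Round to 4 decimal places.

0.6369

Observed agreement pₒ = trace/N = 333/398 = 0.83668
Expected agreement pₑ = Σ (rowᵢ·colᵢ)/N² = (277·250 + 121·148)/398² = 0.55023
κ = (pₒ − pₑ)/(1 − pₑ) = (0.83668 − 0.55023)/(1 − 0.55023) = 0.6369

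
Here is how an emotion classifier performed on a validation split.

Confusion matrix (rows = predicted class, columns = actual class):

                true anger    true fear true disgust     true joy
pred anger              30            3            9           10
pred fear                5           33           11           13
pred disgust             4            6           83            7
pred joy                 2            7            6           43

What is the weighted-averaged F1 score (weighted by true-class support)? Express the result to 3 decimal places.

0.699

Per-class F1 score (2·TP/(2·TP+FP+FN)):
  anger: TP=30, FP=3+9+10=22, FN=5+4+2=11 → 60/93 = 0.6452
  fear: TP=33, FP=5+11+13=29, FN=3+6+7=16 → 66/111 = 0.5946
  disgust: TP=83, FP=4+6+7=17, FN=9+11+6=26 → 166/209 = 0.7943
  joy: TP=43, FP=2+7+6=15, FN=10+13+7=30 → 86/131 = 0.6565
Weighted-F1 score = Σ (supportᵢ/N)·F1 scoreᵢ with N=272: (41/272)·0.6452 + (49/272)·0.5946 + (109/272)·0.7943 + (73/272)·0.6565 = 0.699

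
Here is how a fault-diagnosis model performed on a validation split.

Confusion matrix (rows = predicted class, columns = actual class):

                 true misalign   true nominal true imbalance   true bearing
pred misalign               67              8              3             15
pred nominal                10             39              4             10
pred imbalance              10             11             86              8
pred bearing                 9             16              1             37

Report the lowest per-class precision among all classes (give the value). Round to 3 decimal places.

Per-class precision (TP/(TP+FP)):
  misalign: TP=67, FP=8+3+15=26 → 67/93 = 0.7204
  nominal: TP=39, FP=10+4+10=24 → 39/63 = 0.6190
  imbalance: TP=86, FP=10+11+8=29 → 86/115 = 0.7478
  bearing: TP=37, FP=9+16+1=26 → 37/63 = 0.5873
Lowest is class 'bearing' with precision = 0.587.

0.587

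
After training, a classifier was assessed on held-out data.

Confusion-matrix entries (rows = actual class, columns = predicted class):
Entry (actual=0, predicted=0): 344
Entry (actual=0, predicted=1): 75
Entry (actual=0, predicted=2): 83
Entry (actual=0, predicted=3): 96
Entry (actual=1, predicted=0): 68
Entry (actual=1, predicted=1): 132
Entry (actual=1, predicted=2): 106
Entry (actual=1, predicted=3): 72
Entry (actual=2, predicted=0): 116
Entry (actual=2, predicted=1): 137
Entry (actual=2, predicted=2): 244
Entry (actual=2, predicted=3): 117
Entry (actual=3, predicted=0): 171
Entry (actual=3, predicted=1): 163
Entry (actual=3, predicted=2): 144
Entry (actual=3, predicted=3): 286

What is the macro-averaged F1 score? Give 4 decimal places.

0.4167

Per-class F1 score (2·TP/(2·TP+FP+FN)):
  0: TP=344, FP=68+116+171=355, FN=75+83+96=254 → 688/1297 = 0.53045
  1: TP=132, FP=75+137+163=375, FN=68+106+72=246 → 264/885 = 0.29831
  2: TP=244, FP=83+106+144=333, FN=116+137+117=370 → 488/1191 = 0.40974
  3: TP=286, FP=96+72+117=285, FN=171+163+144=478 → 572/1335 = 0.42846
Macro-F1 score = mean = (0.53045 + 0.29831 + 0.40974 + 0.42846) / 4 = 0.4167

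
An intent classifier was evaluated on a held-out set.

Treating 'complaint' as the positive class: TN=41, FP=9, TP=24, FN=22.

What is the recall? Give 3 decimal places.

Recall = TP/(TP+FN) = 24/(24+22) = 24/46 = 0.522

0.522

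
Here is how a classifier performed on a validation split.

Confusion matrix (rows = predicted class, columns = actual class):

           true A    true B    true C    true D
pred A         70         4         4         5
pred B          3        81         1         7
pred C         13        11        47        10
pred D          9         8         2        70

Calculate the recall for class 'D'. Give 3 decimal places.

0.761

recall = TP/(TP+FN).
D: TP=70, FN=5+7+10=22 → 70/92 = 0.7609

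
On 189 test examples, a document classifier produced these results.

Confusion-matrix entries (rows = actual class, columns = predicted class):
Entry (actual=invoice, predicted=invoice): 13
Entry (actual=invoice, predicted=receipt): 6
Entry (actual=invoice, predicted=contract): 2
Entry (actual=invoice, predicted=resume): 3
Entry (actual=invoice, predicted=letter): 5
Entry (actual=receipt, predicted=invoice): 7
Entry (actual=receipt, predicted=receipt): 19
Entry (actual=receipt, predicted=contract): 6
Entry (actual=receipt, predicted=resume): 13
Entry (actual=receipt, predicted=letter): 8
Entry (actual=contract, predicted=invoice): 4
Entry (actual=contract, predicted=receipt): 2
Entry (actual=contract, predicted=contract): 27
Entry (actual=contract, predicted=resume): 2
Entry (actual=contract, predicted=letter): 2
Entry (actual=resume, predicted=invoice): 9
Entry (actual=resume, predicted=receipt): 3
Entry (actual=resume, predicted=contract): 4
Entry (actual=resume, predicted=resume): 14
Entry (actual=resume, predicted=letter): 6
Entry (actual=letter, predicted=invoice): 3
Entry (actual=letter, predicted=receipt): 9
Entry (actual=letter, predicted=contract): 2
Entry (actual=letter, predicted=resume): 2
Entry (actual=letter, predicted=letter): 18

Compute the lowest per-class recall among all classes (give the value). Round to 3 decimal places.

Per-class recall (TP/(TP+FN)):
  invoice: TP=13, FN=6+2+3+5=16 → 13/29 = 0.4483
  receipt: TP=19, FN=7+6+13+8=34 → 19/53 = 0.3585
  contract: TP=27, FN=4+2+2+2=10 → 27/37 = 0.7297
  resume: TP=14, FN=9+3+4+6=22 → 14/36 = 0.3889
  letter: TP=18, FN=3+9+2+2=16 → 18/34 = 0.5294
Lowest is class 'receipt' with recall = 0.358.

0.358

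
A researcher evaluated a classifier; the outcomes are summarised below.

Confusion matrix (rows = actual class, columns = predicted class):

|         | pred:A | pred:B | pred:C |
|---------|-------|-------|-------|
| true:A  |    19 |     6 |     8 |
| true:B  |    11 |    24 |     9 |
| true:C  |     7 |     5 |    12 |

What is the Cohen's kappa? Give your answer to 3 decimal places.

0.311

Observed agreement pₒ = trace/N = 55/101 = 0.5446
Expected agreement pₑ = Σ (rowᵢ·colᵢ)/N² = (33·37 + 44·35 + 24·29)/101² = 0.3389
κ = (pₒ − pₑ)/(1 − pₑ) = (0.5446 − 0.3389)/(1 − 0.3389) = 0.311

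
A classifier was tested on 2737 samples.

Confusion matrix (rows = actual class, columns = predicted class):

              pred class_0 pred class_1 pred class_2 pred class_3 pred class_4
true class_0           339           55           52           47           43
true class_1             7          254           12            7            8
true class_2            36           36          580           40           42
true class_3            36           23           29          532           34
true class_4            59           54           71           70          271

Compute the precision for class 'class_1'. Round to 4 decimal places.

precision = TP/(TP+FP).
class_1: TP=254, FP=55+36+23+54=168 → 254/422 = 0.60190

0.6019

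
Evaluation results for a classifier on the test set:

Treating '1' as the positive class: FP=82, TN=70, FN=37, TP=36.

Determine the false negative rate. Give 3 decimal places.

0.507

FNR = FN/(FN+TP) = 37/(37+36) = 0.507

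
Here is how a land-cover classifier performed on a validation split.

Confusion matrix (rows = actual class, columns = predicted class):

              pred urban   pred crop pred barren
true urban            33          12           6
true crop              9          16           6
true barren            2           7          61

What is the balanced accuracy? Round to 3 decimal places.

Balanced accuracy = mean of per-class recall.
  urban: recall = 33/51 = 0.6471
  crop: recall = 16/31 = 0.5161
  barren: recall = 61/70 = 0.8714
Mean = (0.6471 + 0.5161 + 0.8714) / 3 = 0.678

0.678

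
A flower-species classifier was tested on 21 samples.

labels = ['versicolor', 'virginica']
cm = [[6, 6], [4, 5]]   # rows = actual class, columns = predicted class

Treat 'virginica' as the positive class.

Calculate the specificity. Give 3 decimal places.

Specificity = TN/(TN+FP) = 6/(6+6) = 0.500

0.500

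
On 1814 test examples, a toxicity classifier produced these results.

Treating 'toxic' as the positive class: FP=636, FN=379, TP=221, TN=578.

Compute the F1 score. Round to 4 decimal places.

0.3034

Precision = TP/(TP+FP) = 221/857 = 0.2579
Recall = TP/(TP+FN) = 221/600 = 0.3683
F1 = 2·TP/(2·TP+FP+FN) = 442/1457 = 0.3034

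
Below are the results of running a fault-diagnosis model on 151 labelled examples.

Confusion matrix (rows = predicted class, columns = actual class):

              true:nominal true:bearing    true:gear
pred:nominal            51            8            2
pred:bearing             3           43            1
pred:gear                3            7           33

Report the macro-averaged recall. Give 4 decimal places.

0.8509

Per-class recall (TP/(TP+FN)):
  nominal: TP=51, FN=3+3=6 → 51/57 = 0.89474
  bearing: TP=43, FN=8+7=15 → 43/58 = 0.74138
  gear: TP=33, FN=2+1=3 → 33/36 = 0.91667
Macro-recall = mean = (0.89474 + 0.74138 + 0.91667) / 3 = 0.8509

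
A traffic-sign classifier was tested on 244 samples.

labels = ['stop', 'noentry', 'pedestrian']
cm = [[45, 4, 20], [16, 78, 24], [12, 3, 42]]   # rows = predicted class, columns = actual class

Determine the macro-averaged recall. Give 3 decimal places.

0.674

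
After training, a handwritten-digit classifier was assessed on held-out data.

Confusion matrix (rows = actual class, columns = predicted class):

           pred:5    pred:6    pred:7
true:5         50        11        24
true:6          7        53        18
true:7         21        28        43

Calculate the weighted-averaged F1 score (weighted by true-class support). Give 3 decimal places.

0.571

Per-class F1 score (2·TP/(2·TP+FP+FN)):
  5: TP=50, FP=7+21=28, FN=11+24=35 → 100/163 = 0.6135
  6: TP=53, FP=11+28=39, FN=7+18=25 → 106/170 = 0.6235
  7: TP=43, FP=24+18=42, FN=21+28=49 → 86/177 = 0.4859
Weighted-F1 score = Σ (supportᵢ/N)·F1 scoreᵢ with N=255: (85/255)·0.6135 + (78/255)·0.6235 + (92/255)·0.4859 = 0.571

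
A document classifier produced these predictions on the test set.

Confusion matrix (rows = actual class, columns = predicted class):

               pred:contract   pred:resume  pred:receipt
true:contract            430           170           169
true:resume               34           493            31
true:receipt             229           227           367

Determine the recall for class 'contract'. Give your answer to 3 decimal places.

0.559

Take TP from the diagonal, FP from the rest of the 'contract' prediction marginal, FN from the rest of the 'contract' actual marginal.
recall = TP/(TP+FN).
contract: TP=430, FN=170+169=339 → 430/769 = 0.5592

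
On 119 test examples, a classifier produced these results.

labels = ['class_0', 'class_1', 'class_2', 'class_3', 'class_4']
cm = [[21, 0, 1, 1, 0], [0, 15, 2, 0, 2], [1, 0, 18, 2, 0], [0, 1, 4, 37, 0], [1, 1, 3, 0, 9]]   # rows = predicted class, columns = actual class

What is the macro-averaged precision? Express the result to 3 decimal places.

0.817

Per-class precision (TP/(TP+FP)):
  class_0: TP=21, FP=0+1+1+0=2 → 21/23 = 0.9130
  class_1: TP=15, FP=0+2+0+2=4 → 15/19 = 0.7895
  class_2: TP=18, FP=1+0+2+0=3 → 18/21 = 0.8571
  class_3: TP=37, FP=0+1+4+0=5 → 37/42 = 0.8810
  class_4: TP=9, FP=1+1+3+0=5 → 9/14 = 0.6429
Macro-precision = mean = (0.9130 + 0.7895 + 0.8571 + 0.8810 + 0.6429) / 5 = 0.817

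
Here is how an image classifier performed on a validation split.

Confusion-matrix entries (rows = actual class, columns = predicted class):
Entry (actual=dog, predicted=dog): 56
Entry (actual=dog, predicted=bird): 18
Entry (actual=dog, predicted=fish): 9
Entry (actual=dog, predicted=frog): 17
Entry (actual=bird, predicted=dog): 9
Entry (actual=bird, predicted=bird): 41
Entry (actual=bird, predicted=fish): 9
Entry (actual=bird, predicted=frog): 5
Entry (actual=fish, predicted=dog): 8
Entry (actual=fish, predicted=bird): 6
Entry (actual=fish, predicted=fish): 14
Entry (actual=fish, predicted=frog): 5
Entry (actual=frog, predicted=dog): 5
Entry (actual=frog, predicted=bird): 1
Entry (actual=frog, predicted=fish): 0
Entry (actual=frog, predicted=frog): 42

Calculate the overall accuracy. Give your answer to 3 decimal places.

0.624

Accuracy = trace / total = (56+41+14+42=153) / 245 = 153/245 = 0.624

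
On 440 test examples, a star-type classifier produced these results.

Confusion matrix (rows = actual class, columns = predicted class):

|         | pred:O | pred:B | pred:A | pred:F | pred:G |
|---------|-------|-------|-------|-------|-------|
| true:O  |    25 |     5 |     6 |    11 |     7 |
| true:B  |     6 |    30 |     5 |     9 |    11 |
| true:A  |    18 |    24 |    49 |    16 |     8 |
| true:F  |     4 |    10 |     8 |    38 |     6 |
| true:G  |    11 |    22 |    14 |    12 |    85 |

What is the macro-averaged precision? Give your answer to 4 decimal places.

Per-class precision (TP/(TP+FP)):
  O: TP=25, FP=6+18+4+11=39 → 25/64 = 0.39063
  B: TP=30, FP=5+24+10+22=61 → 30/91 = 0.32967
  A: TP=49, FP=6+5+8+14=33 → 49/82 = 0.59756
  F: TP=38, FP=11+9+16+12=48 → 38/86 = 0.44186
  G: TP=85, FP=7+11+8+6=32 → 85/117 = 0.72650
Macro-precision = mean = (0.39063 + 0.32967 + 0.59756 + 0.44186 + 0.72650) / 5 = 0.4972

0.4972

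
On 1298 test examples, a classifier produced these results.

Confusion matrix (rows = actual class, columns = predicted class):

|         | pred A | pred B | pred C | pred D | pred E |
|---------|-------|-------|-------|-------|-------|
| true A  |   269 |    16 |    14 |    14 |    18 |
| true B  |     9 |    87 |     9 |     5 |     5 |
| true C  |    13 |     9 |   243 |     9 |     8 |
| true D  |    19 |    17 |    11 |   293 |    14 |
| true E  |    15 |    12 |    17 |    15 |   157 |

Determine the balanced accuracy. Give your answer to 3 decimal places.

Balanced accuracy = mean of per-class recall.
  A: recall = 269/331 = 0.8127
  B: recall = 87/115 = 0.7565
  C: recall = 243/282 = 0.8617
  D: recall = 293/354 = 0.8277
  E: recall = 157/216 = 0.7269
Mean = (0.8127 + 0.7565 + 0.8617 + 0.8277 + 0.7269) / 5 = 0.797

0.797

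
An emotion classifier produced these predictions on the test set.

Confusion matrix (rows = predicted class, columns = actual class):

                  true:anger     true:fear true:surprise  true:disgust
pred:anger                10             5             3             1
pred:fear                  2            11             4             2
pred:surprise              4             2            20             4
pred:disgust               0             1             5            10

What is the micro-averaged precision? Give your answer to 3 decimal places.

Micro-averaging pools counts across classes: ΣTP=51, ΣFP=33, ΣFN=33.
Micro-precision = TP/(TP+FP) on pooled counts = 0.607 (equals overall accuracy in single-label multiclass).

0.607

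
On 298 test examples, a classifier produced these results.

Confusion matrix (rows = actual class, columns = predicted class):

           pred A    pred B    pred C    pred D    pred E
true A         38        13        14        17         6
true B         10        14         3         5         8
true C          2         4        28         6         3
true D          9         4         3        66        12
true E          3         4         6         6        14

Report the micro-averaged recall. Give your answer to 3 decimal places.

0.537

Micro-averaging pools counts across classes: ΣTP=160, ΣFP=138, ΣFN=138.
Micro-recall = TP/(TP+FN) on pooled counts = 0.537 (equals overall accuracy in single-label multiclass).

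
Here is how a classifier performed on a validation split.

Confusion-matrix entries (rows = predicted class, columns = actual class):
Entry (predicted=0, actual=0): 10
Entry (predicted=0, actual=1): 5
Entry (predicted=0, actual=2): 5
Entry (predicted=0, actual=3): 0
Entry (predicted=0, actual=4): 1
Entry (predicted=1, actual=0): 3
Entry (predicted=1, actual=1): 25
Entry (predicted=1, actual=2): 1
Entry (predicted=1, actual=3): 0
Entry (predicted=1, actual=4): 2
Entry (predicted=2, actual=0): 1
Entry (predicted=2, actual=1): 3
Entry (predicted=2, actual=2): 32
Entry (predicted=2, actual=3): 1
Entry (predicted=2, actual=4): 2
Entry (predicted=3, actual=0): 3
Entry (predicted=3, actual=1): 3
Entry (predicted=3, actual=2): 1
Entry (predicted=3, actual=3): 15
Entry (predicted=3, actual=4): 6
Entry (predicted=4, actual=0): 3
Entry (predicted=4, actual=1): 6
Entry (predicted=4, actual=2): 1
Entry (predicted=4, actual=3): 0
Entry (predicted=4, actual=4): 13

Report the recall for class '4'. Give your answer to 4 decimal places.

0.5417

One-vs-rest for '4': TP = diagonal; FP = other classes predicted '4'; FN = '4' predicted as other.
recall = TP/(TP+FN).
4: TP=13, FN=1+2+2+6=11 → 13/24 = 0.54167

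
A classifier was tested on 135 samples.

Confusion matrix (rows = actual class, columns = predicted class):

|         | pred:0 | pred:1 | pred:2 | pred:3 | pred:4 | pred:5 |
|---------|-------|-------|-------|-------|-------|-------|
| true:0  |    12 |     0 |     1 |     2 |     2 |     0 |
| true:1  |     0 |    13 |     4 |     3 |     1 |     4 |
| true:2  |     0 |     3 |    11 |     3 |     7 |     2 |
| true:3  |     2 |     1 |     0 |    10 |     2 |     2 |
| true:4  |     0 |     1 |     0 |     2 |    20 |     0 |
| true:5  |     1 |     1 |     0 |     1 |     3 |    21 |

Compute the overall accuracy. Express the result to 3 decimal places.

Accuracy = trace / total = (12+13+11+10+20+21=87) / 135 = 87/135 = 0.644

0.644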